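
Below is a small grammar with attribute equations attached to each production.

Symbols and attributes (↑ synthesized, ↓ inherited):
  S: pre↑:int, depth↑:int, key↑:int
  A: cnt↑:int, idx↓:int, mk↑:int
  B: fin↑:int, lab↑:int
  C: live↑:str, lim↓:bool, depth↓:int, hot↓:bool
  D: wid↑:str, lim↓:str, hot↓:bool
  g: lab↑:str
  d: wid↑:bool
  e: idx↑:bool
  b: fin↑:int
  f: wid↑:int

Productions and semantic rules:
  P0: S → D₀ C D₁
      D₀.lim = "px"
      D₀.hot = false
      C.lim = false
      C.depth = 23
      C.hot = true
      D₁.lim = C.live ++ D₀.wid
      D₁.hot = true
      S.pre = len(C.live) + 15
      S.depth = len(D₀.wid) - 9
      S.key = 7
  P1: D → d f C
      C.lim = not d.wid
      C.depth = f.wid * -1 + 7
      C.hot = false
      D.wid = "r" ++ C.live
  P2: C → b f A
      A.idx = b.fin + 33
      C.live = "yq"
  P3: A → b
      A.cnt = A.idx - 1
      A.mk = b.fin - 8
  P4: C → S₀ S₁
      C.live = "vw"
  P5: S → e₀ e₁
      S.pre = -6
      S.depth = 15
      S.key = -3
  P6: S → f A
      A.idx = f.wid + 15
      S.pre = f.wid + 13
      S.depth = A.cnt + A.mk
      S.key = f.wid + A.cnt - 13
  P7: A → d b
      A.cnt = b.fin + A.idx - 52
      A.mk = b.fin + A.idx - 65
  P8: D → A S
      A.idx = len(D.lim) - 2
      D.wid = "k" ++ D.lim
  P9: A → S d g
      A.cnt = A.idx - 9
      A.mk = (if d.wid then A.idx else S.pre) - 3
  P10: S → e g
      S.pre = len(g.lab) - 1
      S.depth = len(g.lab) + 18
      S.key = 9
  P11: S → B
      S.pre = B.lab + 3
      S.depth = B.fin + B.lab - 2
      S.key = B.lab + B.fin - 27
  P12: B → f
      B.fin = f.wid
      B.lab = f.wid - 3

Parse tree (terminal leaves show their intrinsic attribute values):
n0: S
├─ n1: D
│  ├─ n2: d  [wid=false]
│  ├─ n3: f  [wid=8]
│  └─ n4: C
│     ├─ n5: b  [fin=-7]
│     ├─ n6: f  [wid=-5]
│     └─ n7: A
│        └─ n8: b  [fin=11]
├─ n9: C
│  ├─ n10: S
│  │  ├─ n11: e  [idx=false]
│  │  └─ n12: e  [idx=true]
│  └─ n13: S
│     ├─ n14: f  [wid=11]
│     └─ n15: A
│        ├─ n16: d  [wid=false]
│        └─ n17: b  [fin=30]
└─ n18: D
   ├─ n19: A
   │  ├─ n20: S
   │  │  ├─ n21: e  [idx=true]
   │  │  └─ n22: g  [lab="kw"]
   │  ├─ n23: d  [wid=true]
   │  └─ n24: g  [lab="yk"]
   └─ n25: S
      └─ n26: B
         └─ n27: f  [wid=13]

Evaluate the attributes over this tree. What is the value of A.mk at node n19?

1. n1.lim = "px"  ["px"]
2. n1.hot = false  [false]
3. n2.wid = false  [terminal]
4. n3.wid = 8  [terminal]
5. n4.lim = true  [not d.wid]
6. n4.depth = -1  [f.wid * -1 + 7]
7. n4.hot = false  [false]
8. n5.fin = -7  [terminal]
9. n6.wid = -5  [terminal]
10. n7.idx = 26  [b.fin + 33]
11. n8.fin = 11  [terminal]
12. n7.cnt = 25  [A.idx - 1]
13. n7.mk = 3  [b.fin - 8]
14. n4.live = "yq"  ["yq"]
15. n1.wid = "ryq"  ["r" ++ C.live]
16. n9.lim = false  [false]
17. n9.depth = 23  [23]
18. n9.hot = true  [true]
19. n11.idx = false  [terminal]
20. n12.idx = true  [terminal]
21. n10.pre = -6  [-6]
22. n10.depth = 15  [15]
23. n10.key = -3  [-3]
24. n14.wid = 11  [terminal]
25. n15.idx = 26  [f.wid + 15]
26. n16.wid = false  [terminal]
27. n17.fin = 30  [terminal]
28. n15.cnt = 4  [b.fin + A.idx - 52]
29. n15.mk = -9  [b.fin + A.idx - 65]
30. n13.pre = 24  [f.wid + 13]
31. n13.depth = -5  [A.cnt + A.mk]
32. n13.key = 2  [f.wid + A.cnt - 13]
33. n9.live = "vw"  ["vw"]
34. n18.lim = "vwryq"  [C.live ++ D₀.wid]
35. n18.hot = true  [true]
36. n19.idx = 3  [len(D.lim) - 2]
37. n21.idx = true  [terminal]
38. n22.lab = "kw"  [terminal]
39. n20.pre = 1  [len(g.lab) - 1]
40. n20.depth = 20  [len(g.lab) + 18]
41. n20.key = 9  [9]
42. n23.wid = true  [terminal]
43. n24.lab = "yk"  [terminal]
44. n19.cnt = -6  [A.idx - 9]
45. n19.mk = 0  [(if d.wid then A.idx else S.pre) - 3]
46. n27.wid = 13  [terminal]
47. n26.fin = 13  [f.wid]
48. n26.lab = 10  [f.wid - 3]
49. n25.pre = 13  [B.lab + 3]
50. n25.depth = 21  [B.fin + B.lab - 2]
51. n25.key = -4  [B.lab + B.fin - 27]
52. n18.wid = "kvwryq"  ["k" ++ D.lim]
53. n0.pre = 17  [len(C.live) + 15]
54. n0.depth = -6  [len(D₀.wid) - 9]
55. n0.key = 7  [7]

0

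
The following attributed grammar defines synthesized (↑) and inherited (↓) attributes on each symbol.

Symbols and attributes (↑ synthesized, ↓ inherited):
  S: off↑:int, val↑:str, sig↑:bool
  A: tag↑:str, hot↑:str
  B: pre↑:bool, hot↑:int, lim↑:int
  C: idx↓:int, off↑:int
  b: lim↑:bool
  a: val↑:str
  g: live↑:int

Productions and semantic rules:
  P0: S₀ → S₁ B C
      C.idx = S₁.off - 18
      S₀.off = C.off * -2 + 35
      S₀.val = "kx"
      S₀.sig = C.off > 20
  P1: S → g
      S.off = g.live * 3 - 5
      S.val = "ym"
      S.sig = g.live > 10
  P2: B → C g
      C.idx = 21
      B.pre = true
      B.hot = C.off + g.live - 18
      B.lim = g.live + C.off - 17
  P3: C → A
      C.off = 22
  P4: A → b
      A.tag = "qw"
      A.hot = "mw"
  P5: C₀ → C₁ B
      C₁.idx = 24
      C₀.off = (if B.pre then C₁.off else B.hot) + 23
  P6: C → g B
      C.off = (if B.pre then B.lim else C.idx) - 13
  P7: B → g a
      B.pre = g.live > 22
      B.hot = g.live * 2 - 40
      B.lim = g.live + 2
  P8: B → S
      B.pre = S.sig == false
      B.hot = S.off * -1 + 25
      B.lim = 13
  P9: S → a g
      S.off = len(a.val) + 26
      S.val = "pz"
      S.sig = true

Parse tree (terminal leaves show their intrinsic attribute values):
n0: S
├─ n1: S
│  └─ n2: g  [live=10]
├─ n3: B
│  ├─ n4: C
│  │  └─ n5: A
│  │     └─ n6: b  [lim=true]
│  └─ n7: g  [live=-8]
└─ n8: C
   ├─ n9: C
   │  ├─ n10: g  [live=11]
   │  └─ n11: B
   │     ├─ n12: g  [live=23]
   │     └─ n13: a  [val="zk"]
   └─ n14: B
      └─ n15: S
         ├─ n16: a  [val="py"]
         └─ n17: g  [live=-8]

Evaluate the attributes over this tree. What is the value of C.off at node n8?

1. n2.live = 10  [terminal]
2. n1.off = 25  [g.live * 3 - 5]
3. n1.val = "ym"  ["ym"]
4. n1.sig = false  [g.live > 10]
5. n4.idx = 21  [21]
6. n6.lim = true  [terminal]
7. n5.tag = "qw"  ["qw"]
8. n5.hot = "mw"  ["mw"]
9. n4.off = 22  [22]
10. n7.live = -8  [terminal]
11. n3.pre = true  [true]
12. n3.hot = -4  [C.off + g.live - 18]
13. n3.lim = -3  [g.live + C.off - 17]
14. n8.idx = 7  [S₁.off - 18]
15. n9.idx = 24  [24]
16. n10.live = 11  [terminal]
17. n12.live = 23  [terminal]
18. n13.val = "zk"  [terminal]
19. n11.pre = true  [g.live > 22]
20. n11.hot = 6  [g.live * 2 - 40]
21. n11.lim = 25  [g.live + 2]
22. n9.off = 12  [(if B.pre then B.lim else C.idx) - 13]
23. n16.val = "py"  [terminal]
24. n17.live = -8  [terminal]
25. n15.off = 28  [len(a.val) + 26]
26. n15.val = "pz"  ["pz"]
27. n15.sig = true  [true]
28. n14.pre = false  [S.sig == false]
29. n14.hot = -3  [S.off * -1 + 25]
30. n14.lim = 13  [13]
31. n8.off = 20  [(if B.pre then C₁.off else B.hot) + 23]
32. n0.off = -5  [C.off * -2 + 35]
33. n0.val = "kx"  ["kx"]
34. n0.sig = false  [C.off > 20]

20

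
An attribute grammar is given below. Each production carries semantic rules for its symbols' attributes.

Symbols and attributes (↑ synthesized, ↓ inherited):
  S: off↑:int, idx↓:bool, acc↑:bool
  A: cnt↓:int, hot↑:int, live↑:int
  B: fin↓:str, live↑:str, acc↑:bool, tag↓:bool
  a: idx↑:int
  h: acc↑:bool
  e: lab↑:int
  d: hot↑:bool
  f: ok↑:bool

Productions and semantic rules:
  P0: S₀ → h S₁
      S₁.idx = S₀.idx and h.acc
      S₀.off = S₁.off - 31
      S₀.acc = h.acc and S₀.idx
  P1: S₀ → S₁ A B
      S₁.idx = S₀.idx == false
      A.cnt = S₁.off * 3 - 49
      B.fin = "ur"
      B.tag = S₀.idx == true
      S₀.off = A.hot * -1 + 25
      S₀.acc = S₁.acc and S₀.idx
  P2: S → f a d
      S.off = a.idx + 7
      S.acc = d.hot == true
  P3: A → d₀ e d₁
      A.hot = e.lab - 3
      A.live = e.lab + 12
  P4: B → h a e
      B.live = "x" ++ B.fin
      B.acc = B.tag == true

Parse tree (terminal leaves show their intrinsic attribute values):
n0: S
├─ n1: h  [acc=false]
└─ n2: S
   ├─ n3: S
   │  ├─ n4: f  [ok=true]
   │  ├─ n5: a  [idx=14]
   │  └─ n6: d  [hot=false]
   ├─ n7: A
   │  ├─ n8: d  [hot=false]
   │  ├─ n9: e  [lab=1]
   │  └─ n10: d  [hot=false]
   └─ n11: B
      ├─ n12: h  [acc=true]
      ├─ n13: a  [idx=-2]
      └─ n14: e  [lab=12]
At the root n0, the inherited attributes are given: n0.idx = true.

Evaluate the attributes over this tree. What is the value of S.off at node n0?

-4

1. n0.idx = true  [given at root]
2. n1.acc = false  [terminal]
3. n2.idx = false  [S₀.idx and h.acc]
4. n3.idx = true  [S₀.idx == false]
5. n4.ok = true  [terminal]
6. n5.idx = 14  [terminal]
7. n6.hot = false  [terminal]
8. n3.off = 21  [a.idx + 7]
9. n3.acc = false  [d.hot == true]
10. n7.cnt = 14  [S₁.off * 3 - 49]
11. n8.hot = false  [terminal]
12. n9.lab = 1  [terminal]
13. n10.hot = false  [terminal]
14. n7.hot = -2  [e.lab - 3]
15. n7.live = 13  [e.lab + 12]
16. n11.fin = "ur"  ["ur"]
17. n11.tag = false  [S₀.idx == true]
18. n12.acc = true  [terminal]
19. n13.idx = -2  [terminal]
20. n14.lab = 12  [terminal]
21. n11.live = "xur"  ["x" ++ B.fin]
22. n11.acc = false  [B.tag == true]
23. n2.off = 27  [A.hot * -1 + 25]
24. n2.acc = false  [S₁.acc and S₀.idx]
25. n0.off = -4  [S₁.off - 31]
26. n0.acc = false  [h.acc and S₀.idx]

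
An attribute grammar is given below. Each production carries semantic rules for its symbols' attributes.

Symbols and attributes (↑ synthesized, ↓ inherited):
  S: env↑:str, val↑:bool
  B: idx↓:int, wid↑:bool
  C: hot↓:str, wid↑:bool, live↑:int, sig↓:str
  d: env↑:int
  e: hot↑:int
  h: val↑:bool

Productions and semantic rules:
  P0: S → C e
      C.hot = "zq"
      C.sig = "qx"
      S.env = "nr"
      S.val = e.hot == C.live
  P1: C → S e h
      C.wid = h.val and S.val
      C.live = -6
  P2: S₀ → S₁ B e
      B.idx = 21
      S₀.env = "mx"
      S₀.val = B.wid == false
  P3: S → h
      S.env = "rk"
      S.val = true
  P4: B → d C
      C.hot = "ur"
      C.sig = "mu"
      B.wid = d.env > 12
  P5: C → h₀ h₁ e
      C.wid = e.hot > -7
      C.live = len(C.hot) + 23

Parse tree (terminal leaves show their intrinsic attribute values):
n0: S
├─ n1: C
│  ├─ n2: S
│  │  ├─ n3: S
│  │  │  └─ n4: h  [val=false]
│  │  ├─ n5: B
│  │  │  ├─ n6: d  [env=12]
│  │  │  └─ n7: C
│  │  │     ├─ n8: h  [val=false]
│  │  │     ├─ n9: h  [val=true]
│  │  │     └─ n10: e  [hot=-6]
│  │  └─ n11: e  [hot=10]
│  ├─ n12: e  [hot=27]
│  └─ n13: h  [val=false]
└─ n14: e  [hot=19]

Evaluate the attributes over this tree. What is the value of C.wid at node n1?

1. n1.hot = "zq"  ["zq"]
2. n1.sig = "qx"  ["qx"]
3. n4.val = false  [terminal]
4. n3.env = "rk"  ["rk"]
5. n3.val = true  [true]
6. n5.idx = 21  [21]
7. n6.env = 12  [terminal]
8. n7.hot = "ur"  ["ur"]
9. n7.sig = "mu"  ["mu"]
10. n8.val = false  [terminal]
11. n9.val = true  [terminal]
12. n10.hot = -6  [terminal]
13. n7.wid = true  [e.hot > -7]
14. n7.live = 25  [len(C.hot) + 23]
15. n5.wid = false  [d.env > 12]
16. n11.hot = 10  [terminal]
17. n2.env = "mx"  ["mx"]
18. n2.val = true  [B.wid == false]
19. n12.hot = 27  [terminal]
20. n13.val = false  [terminal]
21. n1.wid = false  [h.val and S.val]
22. n1.live = -6  [-6]
23. n14.hot = 19  [terminal]
24. n0.env = "nr"  ["nr"]
25. n0.val = false  [e.hot == C.live]

false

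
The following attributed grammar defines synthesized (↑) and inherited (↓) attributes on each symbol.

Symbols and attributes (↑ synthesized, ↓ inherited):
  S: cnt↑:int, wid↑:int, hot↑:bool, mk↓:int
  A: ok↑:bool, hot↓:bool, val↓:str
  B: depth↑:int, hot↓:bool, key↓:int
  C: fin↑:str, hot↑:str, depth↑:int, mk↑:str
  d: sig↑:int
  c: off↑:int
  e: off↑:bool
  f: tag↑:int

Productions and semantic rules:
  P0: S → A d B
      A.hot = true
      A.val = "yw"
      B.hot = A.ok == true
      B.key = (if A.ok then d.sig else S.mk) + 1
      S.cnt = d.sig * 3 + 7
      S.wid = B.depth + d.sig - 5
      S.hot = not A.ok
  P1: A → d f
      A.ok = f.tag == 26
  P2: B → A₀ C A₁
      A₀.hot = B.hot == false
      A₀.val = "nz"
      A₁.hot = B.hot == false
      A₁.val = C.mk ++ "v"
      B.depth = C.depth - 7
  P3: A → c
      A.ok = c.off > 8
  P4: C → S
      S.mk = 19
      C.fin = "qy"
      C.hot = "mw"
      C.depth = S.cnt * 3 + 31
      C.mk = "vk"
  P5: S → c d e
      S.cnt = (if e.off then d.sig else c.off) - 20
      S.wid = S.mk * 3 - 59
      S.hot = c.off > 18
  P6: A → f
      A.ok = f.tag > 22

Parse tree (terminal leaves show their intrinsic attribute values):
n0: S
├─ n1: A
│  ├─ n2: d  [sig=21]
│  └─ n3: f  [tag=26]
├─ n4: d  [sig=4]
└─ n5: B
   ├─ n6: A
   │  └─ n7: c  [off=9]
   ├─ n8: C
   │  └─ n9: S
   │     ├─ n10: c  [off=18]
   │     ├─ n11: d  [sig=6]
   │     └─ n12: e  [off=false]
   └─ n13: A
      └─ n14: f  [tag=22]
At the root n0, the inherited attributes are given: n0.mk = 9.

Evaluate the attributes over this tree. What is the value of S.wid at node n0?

1. n0.mk = 9  [given at root]
2. n1.hot = true  [true]
3. n1.val = "yw"  ["yw"]
4. n2.sig = 21  [terminal]
5. n3.tag = 26  [terminal]
6. n1.ok = true  [f.tag == 26]
7. n4.sig = 4  [terminal]
8. n5.hot = true  [A.ok == true]
9. n5.key = 5  [(if A.ok then d.sig else S.mk) + 1]
10. n6.hot = false  [B.hot == false]
11. n6.val = "nz"  ["nz"]
12. n7.off = 9  [terminal]
13. n6.ok = true  [c.off > 8]
14. n9.mk = 19  [19]
15. n10.off = 18  [terminal]
16. n11.sig = 6  [terminal]
17. n12.off = false  [terminal]
18. n9.cnt = -2  [(if e.off then d.sig else c.off) - 20]
19. n9.wid = -2  [S.mk * 3 - 59]
20. n9.hot = false  [c.off > 18]
21. n8.fin = "qy"  ["qy"]
22. n8.hot = "mw"  ["mw"]
23. n8.depth = 25  [S.cnt * 3 + 31]
24. n8.mk = "vk"  ["vk"]
25. n13.hot = false  [B.hot == false]
26. n13.val = "vkv"  [C.mk ++ "v"]
27. n14.tag = 22  [terminal]
28. n13.ok = false  [f.tag > 22]
29. n5.depth = 18  [C.depth - 7]
30. n0.cnt = 19  [d.sig * 3 + 7]
31. n0.wid = 17  [B.depth + d.sig - 5]
32. n0.hot = false  [not A.ok]

17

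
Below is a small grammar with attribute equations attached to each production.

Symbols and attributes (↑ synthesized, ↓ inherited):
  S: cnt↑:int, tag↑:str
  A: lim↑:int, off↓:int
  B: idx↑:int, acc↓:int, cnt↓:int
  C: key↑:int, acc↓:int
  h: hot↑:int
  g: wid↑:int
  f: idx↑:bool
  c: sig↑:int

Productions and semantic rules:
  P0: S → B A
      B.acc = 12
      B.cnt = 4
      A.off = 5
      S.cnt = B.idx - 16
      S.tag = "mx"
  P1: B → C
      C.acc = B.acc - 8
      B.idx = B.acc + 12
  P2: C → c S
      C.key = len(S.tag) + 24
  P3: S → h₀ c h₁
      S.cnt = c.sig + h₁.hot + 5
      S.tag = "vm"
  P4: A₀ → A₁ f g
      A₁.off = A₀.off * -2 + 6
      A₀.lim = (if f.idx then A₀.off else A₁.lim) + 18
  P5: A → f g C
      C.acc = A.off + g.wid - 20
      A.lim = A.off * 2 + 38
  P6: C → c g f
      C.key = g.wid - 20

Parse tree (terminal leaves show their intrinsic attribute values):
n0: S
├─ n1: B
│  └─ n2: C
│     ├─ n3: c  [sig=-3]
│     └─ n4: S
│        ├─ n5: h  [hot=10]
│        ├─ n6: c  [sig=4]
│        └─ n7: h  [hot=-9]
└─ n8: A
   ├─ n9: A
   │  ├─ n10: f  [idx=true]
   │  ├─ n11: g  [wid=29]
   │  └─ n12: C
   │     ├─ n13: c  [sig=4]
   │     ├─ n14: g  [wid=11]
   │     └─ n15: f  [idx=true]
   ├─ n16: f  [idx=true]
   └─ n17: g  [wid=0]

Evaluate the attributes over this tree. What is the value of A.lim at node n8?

23

1. n1.acc = 12  [12]
2. n1.cnt = 4  [4]
3. n2.acc = 4  [B.acc - 8]
4. n3.sig = -3  [terminal]
5. n5.hot = 10  [terminal]
6. n6.sig = 4  [terminal]
7. n7.hot = -9  [terminal]
8. n4.cnt = 0  [c.sig + h₁.hot + 5]
9. n4.tag = "vm"  ["vm"]
10. n2.key = 26  [len(S.tag) + 24]
11. n1.idx = 24  [B.acc + 12]
12. n8.off = 5  [5]
13. n9.off = -4  [A₀.off * -2 + 6]
14. n10.idx = true  [terminal]
15. n11.wid = 29  [terminal]
16. n12.acc = 5  [A.off + g.wid - 20]
17. n13.sig = 4  [terminal]
18. n14.wid = 11  [terminal]
19. n15.idx = true  [terminal]
20. n12.key = -9  [g.wid - 20]
21. n9.lim = 30  [A.off * 2 + 38]
22. n16.idx = true  [terminal]
23. n17.wid = 0  [terminal]
24. n8.lim = 23  [(if f.idx then A₀.off else A₁.lim) + 18]
25. n0.cnt = 8  [B.idx - 16]
26. n0.tag = "mx"  ["mx"]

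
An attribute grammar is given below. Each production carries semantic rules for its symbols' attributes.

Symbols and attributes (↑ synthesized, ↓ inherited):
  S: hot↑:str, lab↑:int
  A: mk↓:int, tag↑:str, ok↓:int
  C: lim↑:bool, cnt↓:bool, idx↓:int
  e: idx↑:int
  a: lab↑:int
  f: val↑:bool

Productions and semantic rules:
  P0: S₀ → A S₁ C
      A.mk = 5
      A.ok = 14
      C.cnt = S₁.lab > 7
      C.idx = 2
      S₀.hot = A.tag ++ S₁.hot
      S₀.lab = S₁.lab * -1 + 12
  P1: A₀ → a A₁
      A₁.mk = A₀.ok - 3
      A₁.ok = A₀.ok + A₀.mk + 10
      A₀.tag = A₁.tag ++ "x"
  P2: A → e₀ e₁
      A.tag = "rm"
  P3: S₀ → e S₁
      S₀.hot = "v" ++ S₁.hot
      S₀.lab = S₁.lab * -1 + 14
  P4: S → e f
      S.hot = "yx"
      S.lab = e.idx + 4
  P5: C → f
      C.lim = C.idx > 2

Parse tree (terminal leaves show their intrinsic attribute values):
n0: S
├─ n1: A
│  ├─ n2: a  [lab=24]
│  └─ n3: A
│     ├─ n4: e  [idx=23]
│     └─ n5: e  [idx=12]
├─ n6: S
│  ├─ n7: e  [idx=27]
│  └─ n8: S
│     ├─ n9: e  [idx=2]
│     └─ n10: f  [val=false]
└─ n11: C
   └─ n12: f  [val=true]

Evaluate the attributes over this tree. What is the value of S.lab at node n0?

1. n1.mk = 5  [5]
2. n1.ok = 14  [14]
3. n2.lab = 24  [terminal]
4. n3.mk = 11  [A₀.ok - 3]
5. n3.ok = 29  [A₀.ok + A₀.mk + 10]
6. n4.idx = 23  [terminal]
7. n5.idx = 12  [terminal]
8. n3.tag = "rm"  ["rm"]
9. n1.tag = "rmx"  [A₁.tag ++ "x"]
10. n7.idx = 27  [terminal]
11. n9.idx = 2  [terminal]
12. n10.val = false  [terminal]
13. n8.hot = "yx"  ["yx"]
14. n8.lab = 6  [e.idx + 4]
15. n6.hot = "vyx"  ["v" ++ S₁.hot]
16. n6.lab = 8  [S₁.lab * -1 + 14]
17. n11.cnt = true  [S₁.lab > 7]
18. n11.idx = 2  [2]
19. n12.val = true  [terminal]
20. n11.lim = false  [C.idx > 2]
21. n0.hot = "rmxvyx"  [A.tag ++ S₁.hot]
22. n0.lab = 4  [S₁.lab * -1 + 12]

4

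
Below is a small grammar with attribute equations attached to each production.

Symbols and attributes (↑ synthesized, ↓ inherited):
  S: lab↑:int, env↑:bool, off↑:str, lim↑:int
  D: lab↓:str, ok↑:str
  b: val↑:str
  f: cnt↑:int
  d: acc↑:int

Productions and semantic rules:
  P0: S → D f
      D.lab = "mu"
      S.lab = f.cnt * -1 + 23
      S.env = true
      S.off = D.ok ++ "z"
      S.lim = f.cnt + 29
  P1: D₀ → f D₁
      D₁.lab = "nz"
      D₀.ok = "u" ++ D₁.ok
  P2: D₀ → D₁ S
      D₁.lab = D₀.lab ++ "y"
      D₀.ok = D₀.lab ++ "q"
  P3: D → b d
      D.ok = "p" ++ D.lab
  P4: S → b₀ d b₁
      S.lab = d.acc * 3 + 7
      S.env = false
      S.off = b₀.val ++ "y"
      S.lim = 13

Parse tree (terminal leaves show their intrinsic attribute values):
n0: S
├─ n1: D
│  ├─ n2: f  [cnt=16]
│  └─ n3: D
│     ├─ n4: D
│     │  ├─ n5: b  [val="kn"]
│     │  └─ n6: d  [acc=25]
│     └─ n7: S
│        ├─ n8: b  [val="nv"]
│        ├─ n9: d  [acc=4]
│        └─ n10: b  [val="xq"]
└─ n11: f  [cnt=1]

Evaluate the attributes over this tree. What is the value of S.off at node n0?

1. n1.lab = "mu"  ["mu"]
2. n2.cnt = 16  [terminal]
3. n3.lab = "nz"  ["nz"]
4. n4.lab = "nzy"  [D₀.lab ++ "y"]
5. n5.val = "kn"  [terminal]
6. n6.acc = 25  [terminal]
7. n4.ok = "pnzy"  ["p" ++ D.lab]
8. n8.val = "nv"  [terminal]
9. n9.acc = 4  [terminal]
10. n10.val = "xq"  [terminal]
11. n7.lab = 19  [d.acc * 3 + 7]
12. n7.env = false  [false]
13. n7.off = "nvy"  [b₀.val ++ "y"]
14. n7.lim = 13  [13]
15. n3.ok = "nzq"  [D₀.lab ++ "q"]
16. n1.ok = "unzq"  ["u" ++ D₁.ok]
17. n11.cnt = 1  [terminal]
18. n0.lab = 22  [f.cnt * -1 + 23]
19. n0.env = true  [true]
20. n0.off = "unzqz"  [D.ok ++ "z"]
21. n0.lim = 30  [f.cnt + 29]

"unzqz"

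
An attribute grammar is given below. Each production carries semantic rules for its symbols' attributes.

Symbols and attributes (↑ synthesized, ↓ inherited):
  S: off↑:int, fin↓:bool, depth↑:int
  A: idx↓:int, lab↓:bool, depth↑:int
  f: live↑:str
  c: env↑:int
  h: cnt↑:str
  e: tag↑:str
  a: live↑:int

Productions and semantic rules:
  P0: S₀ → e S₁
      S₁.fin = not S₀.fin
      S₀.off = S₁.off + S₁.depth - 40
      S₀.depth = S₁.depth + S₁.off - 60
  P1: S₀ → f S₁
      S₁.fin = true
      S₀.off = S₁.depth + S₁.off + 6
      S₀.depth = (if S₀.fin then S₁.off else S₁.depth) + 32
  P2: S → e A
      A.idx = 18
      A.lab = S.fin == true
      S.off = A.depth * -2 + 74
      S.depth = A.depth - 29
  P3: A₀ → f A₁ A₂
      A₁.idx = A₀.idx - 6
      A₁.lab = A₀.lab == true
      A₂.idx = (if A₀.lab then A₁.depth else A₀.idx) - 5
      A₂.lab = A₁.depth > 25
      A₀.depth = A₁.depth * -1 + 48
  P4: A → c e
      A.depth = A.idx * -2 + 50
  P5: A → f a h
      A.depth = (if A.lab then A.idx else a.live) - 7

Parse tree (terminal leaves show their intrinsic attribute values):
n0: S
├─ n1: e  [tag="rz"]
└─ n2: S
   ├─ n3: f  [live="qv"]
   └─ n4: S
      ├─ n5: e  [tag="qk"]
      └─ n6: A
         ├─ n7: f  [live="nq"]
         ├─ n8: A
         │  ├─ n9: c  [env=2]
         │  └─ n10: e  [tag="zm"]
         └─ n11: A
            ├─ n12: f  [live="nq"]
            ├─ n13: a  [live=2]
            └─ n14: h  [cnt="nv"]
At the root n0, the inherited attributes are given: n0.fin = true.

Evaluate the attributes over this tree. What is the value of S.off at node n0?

1. n0.fin = true  [given at root]
2. n1.tag = "rz"  [terminal]
3. n2.fin = false  [not S₀.fin]
4. n3.live = "qv"  [terminal]
5. n4.fin = true  [true]
6. n5.tag = "qk"  [terminal]
7. n6.idx = 18  [18]
8. n6.lab = true  [S.fin == true]
9. n7.live = "nq"  [terminal]
10. n8.idx = 12  [A₀.idx - 6]
11. n8.lab = true  [A₀.lab == true]
12. n9.env = 2  [terminal]
13. n10.tag = "zm"  [terminal]
14. n8.depth = 26  [A.idx * -2 + 50]
15. n11.idx = 21  [(if A₀.lab then A₁.depth else A₀.idx) - 5]
16. n11.lab = true  [A₁.depth > 25]
17. n12.live = "nq"  [terminal]
18. n13.live = 2  [terminal]
19. n14.cnt = "nv"  [terminal]
20. n11.depth = 14  [(if A.lab then A.idx else a.live) - 7]
21. n6.depth = 22  [A₁.depth * -1 + 48]
22. n4.off = 30  [A.depth * -2 + 74]
23. n4.depth = -7  [A.depth - 29]
24. n2.off = 29  [S₁.depth + S₁.off + 6]
25. n2.depth = 25  [(if S₀.fin then S₁.off else S₁.depth) + 32]
26. n0.off = 14  [S₁.off + S₁.depth - 40]
27. n0.depth = -6  [S₁.depth + S₁.off - 60]

14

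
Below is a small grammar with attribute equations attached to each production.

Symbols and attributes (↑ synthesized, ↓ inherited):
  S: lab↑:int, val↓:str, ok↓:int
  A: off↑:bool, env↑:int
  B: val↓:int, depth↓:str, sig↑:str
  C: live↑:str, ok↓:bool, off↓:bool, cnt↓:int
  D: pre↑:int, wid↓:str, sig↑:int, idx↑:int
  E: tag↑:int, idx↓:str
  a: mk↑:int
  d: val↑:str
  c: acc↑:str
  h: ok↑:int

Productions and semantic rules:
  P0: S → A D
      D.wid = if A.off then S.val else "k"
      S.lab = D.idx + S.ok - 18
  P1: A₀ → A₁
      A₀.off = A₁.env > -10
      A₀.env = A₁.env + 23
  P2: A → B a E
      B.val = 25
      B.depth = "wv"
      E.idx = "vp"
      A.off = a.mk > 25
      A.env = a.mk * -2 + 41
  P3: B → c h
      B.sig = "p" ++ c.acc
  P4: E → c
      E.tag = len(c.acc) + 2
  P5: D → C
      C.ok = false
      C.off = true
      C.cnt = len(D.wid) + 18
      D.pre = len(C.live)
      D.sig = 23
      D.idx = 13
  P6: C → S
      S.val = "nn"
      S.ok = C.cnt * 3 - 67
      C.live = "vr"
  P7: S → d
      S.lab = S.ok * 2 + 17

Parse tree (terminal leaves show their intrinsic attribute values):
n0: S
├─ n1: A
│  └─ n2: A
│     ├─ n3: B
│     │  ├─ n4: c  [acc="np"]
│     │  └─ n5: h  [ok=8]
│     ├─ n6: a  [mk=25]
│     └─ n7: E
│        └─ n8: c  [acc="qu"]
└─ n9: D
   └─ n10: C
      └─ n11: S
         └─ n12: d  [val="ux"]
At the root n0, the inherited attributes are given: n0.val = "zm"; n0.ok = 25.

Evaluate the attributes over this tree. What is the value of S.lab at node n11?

1. n0.val = "zm"  [given at root]
2. n0.ok = 25  [given at root]
3. n3.val = 25  [25]
4. n3.depth = "wv"  ["wv"]
5. n4.acc = "np"  [terminal]
6. n5.ok = 8  [terminal]
7. n3.sig = "pnp"  ["p" ++ c.acc]
8. n6.mk = 25  [terminal]
9. n7.idx = "vp"  ["vp"]
10. n8.acc = "qu"  [terminal]
11. n7.tag = 4  [len(c.acc) + 2]
12. n2.off = false  [a.mk > 25]
13. n2.env = -9  [a.mk * -2 + 41]
14. n1.off = true  [A₁.env > -10]
15. n1.env = 14  [A₁.env + 23]
16. n9.wid = "zm"  [if A.off then S.val else "k"]
17. n10.ok = false  [false]
18. n10.off = true  [true]
19. n10.cnt = 20  [len(D.wid) + 18]
20. n11.val = "nn"  ["nn"]
21. n11.ok = -7  [C.cnt * 3 - 67]
22. n12.val = "ux"  [terminal]
23. n11.lab = 3  [S.ok * 2 + 17]
24. n10.live = "vr"  ["vr"]
25. n9.pre = 2  [len(C.live)]
26. n9.sig = 23  [23]
27. n9.idx = 13  [13]
28. n0.lab = 20  [D.idx + S.ok - 18]

3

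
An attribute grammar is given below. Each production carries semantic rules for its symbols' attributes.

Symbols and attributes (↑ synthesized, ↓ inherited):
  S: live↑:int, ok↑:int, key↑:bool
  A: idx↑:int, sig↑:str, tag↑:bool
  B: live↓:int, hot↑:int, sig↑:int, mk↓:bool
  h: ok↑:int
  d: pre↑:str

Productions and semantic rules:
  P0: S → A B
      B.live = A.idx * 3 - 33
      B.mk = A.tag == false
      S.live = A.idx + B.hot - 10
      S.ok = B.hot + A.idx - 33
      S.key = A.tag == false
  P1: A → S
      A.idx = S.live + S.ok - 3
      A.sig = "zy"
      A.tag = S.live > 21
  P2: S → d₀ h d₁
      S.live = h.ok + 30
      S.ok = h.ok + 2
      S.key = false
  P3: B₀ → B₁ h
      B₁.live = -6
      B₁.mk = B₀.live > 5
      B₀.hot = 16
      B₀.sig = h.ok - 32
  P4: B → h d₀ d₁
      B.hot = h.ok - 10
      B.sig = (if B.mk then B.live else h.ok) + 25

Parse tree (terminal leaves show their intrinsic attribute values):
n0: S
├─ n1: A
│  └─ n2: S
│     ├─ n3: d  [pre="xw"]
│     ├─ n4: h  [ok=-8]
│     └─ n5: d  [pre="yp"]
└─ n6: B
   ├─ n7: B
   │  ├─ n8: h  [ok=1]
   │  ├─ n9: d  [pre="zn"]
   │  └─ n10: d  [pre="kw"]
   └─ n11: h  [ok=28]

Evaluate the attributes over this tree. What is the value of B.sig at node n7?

1. n3.pre = "xw"  [terminal]
2. n4.ok = -8  [terminal]
3. n5.pre = "yp"  [terminal]
4. n2.live = 22  [h.ok + 30]
5. n2.ok = -6  [h.ok + 2]
6. n2.key = false  [false]
7. n1.idx = 13  [S.live + S.ok - 3]
8. n1.sig = "zy"  ["zy"]
9. n1.tag = true  [S.live > 21]
10. n6.live = 6  [A.idx * 3 - 33]
11. n6.mk = false  [A.tag == false]
12. n7.live = -6  [-6]
13. n7.mk = true  [B₀.live > 5]
14. n8.ok = 1  [terminal]
15. n9.pre = "zn"  [terminal]
16. n10.pre = "kw"  [terminal]
17. n7.hot = -9  [h.ok - 10]
18. n7.sig = 19  [(if B.mk then B.live else h.ok) + 25]
19. n11.ok = 28  [terminal]
20. n6.hot = 16  [16]
21. n6.sig = -4  [h.ok - 32]
22. n0.live = 19  [A.idx + B.hot - 10]
23. n0.ok = -4  [B.hot + A.idx - 33]
24. n0.key = false  [A.tag == false]

19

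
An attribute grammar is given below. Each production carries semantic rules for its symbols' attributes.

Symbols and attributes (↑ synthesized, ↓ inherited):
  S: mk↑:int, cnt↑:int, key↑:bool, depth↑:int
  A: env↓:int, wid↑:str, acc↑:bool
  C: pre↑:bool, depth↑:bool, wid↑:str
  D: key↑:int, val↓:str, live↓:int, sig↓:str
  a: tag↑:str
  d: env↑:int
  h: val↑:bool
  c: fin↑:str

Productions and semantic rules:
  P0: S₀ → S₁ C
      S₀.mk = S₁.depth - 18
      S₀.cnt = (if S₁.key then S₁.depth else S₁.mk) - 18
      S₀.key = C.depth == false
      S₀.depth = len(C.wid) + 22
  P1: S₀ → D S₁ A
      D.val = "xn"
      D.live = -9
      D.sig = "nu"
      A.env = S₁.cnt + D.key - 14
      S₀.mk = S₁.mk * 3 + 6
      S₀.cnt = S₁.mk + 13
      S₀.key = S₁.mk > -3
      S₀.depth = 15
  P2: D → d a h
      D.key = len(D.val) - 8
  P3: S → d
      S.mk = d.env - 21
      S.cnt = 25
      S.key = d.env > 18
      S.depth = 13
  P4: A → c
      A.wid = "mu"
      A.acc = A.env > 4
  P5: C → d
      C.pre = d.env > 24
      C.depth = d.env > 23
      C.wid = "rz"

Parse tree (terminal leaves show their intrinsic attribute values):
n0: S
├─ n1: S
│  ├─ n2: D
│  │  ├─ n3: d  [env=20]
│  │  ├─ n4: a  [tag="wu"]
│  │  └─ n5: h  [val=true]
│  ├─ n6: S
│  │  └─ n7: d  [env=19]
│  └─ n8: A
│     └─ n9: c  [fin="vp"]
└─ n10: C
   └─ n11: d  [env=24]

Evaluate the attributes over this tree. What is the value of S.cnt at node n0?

-3

1. n2.val = "xn"  ["xn"]
2. n2.live = -9  [-9]
3. n2.sig = "nu"  ["nu"]
4. n3.env = 20  [terminal]
5. n4.tag = "wu"  [terminal]
6. n5.val = true  [terminal]
7. n2.key = -6  [len(D.val) - 8]
8. n7.env = 19  [terminal]
9. n6.mk = -2  [d.env - 21]
10. n6.cnt = 25  [25]
11. n6.key = true  [d.env > 18]
12. n6.depth = 13  [13]
13. n8.env = 5  [S₁.cnt + D.key - 14]
14. n9.fin = "vp"  [terminal]
15. n8.wid = "mu"  ["mu"]
16. n8.acc = true  [A.env > 4]
17. n1.mk = 0  [S₁.mk * 3 + 6]
18. n1.cnt = 11  [S₁.mk + 13]
19. n1.key = true  [S₁.mk > -3]
20. n1.depth = 15  [15]
21. n11.env = 24  [terminal]
22. n10.pre = false  [d.env > 24]
23. n10.depth = true  [d.env > 23]
24. n10.wid = "rz"  ["rz"]
25. n0.mk = -3  [S₁.depth - 18]
26. n0.cnt = -3  [(if S₁.key then S₁.depth else S₁.mk) - 18]
27. n0.key = false  [C.depth == false]
28. n0.depth = 24  [len(C.wid) + 22]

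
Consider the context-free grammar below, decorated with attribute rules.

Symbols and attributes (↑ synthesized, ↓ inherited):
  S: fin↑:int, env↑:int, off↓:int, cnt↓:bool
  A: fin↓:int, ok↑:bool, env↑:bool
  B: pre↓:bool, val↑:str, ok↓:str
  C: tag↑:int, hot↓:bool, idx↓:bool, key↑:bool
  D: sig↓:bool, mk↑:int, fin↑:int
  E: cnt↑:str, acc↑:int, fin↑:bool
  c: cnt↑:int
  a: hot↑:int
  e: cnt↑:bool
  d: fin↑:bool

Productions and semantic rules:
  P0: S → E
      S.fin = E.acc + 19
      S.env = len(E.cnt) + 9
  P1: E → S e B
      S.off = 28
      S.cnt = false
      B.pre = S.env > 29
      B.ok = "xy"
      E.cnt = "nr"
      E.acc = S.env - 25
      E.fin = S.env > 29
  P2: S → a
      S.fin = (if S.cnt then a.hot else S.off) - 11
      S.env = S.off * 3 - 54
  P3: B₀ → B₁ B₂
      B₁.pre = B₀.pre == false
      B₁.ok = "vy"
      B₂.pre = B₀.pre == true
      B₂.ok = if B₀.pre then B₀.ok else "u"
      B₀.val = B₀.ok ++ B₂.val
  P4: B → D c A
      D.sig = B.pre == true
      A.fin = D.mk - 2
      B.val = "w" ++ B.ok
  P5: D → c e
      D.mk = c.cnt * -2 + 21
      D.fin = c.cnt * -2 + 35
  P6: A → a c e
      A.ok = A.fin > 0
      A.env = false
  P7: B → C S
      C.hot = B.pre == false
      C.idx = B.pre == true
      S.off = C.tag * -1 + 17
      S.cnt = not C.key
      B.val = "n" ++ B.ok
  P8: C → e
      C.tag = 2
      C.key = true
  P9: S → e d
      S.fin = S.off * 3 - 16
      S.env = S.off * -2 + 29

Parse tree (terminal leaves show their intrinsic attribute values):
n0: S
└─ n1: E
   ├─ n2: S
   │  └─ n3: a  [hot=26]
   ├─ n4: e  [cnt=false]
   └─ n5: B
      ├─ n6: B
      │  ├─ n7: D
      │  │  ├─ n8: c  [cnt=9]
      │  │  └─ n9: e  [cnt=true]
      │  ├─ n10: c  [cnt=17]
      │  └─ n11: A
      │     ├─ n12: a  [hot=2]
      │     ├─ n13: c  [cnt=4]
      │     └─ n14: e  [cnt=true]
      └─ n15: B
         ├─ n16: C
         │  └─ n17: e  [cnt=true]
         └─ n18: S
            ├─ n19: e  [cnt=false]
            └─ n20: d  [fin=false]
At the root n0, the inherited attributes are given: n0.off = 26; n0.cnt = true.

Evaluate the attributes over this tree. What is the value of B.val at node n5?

1. n0.off = 26  [given at root]
2. n0.cnt = true  [given at root]
3. n2.off = 28  [28]
4. n2.cnt = false  [false]
5. n3.hot = 26  [terminal]
6. n2.fin = 17  [(if S.cnt then a.hot else S.off) - 11]
7. n2.env = 30  [S.off * 3 - 54]
8. n4.cnt = false  [terminal]
9. n5.pre = true  [S.env > 29]
10. n5.ok = "xy"  ["xy"]
11. n6.pre = false  [B₀.pre == false]
12. n6.ok = "vy"  ["vy"]
13. n7.sig = false  [B.pre == true]
14. n8.cnt = 9  [terminal]
15. n9.cnt = true  [terminal]
16. n7.mk = 3  [c.cnt * -2 + 21]
17. n7.fin = 17  [c.cnt * -2 + 35]
18. n10.cnt = 17  [terminal]
19. n11.fin = 1  [D.mk - 2]
20. n12.hot = 2  [terminal]
21. n13.cnt = 4  [terminal]
22. n14.cnt = true  [terminal]
23. n11.ok = true  [A.fin > 0]
24. n11.env = false  [false]
25. n6.val = "wvy"  ["w" ++ B.ok]
26. n15.pre = true  [B₀.pre == true]
27. n15.ok = "xy"  [if B₀.pre then B₀.ok else "u"]
28. n16.hot = false  [B.pre == false]
29. n16.idx = true  [B.pre == true]
30. n17.cnt = true  [terminal]
31. n16.tag = 2  [2]
32. n16.key = true  [true]
33. n18.off = 15  [C.tag * -1 + 17]
34. n18.cnt = false  [not C.key]
35. n19.cnt = false  [terminal]
36. n20.fin = false  [terminal]
37. n18.fin = 29  [S.off * 3 - 16]
38. n18.env = -1  [S.off * -2 + 29]
39. n15.val = "nxy"  ["n" ++ B.ok]
40. n5.val = "xynxy"  [B₀.ok ++ B₂.val]
41. n1.cnt = "nr"  ["nr"]
42. n1.acc = 5  [S.env - 25]
43. n1.fin = true  [S.env > 29]
44. n0.fin = 24  [E.acc + 19]
45. n0.env = 11  [len(E.cnt) + 9]

"xynxy"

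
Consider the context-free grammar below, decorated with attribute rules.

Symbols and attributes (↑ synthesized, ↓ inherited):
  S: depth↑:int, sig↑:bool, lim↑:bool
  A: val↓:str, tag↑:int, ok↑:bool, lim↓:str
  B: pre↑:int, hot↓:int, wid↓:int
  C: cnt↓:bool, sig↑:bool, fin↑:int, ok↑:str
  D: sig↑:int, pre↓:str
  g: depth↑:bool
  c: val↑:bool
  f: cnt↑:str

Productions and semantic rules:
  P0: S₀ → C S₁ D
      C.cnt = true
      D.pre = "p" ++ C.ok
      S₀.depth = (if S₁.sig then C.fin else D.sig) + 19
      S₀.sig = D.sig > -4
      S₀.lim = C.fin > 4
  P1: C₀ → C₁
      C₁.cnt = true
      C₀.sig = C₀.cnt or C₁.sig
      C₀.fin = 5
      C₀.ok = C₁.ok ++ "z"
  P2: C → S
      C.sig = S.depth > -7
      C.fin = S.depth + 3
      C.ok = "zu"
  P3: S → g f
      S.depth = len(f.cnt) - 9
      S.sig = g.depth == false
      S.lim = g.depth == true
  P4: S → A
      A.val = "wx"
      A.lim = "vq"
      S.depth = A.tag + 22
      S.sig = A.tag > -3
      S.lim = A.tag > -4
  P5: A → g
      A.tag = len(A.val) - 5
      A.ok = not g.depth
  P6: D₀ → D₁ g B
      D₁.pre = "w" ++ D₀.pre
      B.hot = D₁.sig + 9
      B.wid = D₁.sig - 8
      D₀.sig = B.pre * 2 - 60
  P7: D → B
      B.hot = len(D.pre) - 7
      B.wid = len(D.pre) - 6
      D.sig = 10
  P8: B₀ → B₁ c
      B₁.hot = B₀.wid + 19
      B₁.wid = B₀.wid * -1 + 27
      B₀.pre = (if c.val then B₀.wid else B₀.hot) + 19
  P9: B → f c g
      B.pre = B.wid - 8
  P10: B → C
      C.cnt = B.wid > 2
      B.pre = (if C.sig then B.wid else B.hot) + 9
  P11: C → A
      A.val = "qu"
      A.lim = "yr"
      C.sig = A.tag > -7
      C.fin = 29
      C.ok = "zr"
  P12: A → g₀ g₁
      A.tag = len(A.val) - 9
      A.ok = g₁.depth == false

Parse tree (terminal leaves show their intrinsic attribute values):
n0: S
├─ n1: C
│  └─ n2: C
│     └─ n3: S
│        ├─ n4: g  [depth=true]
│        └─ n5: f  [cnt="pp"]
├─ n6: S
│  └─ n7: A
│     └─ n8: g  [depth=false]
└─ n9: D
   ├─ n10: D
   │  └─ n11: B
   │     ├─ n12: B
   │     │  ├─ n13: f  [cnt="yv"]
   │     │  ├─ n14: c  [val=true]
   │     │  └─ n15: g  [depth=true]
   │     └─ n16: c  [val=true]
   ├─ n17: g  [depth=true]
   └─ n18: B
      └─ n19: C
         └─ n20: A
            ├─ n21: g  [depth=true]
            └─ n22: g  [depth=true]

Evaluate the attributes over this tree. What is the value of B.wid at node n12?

1. n1.cnt = true  [true]
2. n2.cnt = true  [true]
3. n4.depth = true  [terminal]
4. n5.cnt = "pp"  [terminal]
5. n3.depth = -7  [len(f.cnt) - 9]
6. n3.sig = false  [g.depth == false]
7. n3.lim = true  [g.depth == true]
8. n2.sig = false  [S.depth > -7]
9. n2.fin = -4  [S.depth + 3]
10. n2.ok = "zu"  ["zu"]
11. n1.sig = true  [C₀.cnt or C₁.sig]
12. n1.fin = 5  [5]
13. n1.ok = "zuz"  [C₁.ok ++ "z"]
14. n7.val = "wx"  ["wx"]
15. n7.lim = "vq"  ["vq"]
16. n8.depth = false  [terminal]
17. n7.tag = -3  [len(A.val) - 5]
18. n7.ok = true  [not g.depth]
19. n6.depth = 19  [A.tag + 22]
20. n6.sig = false  [A.tag > -3]
21. n6.lim = true  [A.tag > -4]
22. n9.pre = "pzuz"  ["p" ++ C.ok]
23. n10.pre = "wpzuz"  ["w" ++ D₀.pre]
24. n11.hot = -2  [len(D.pre) - 7]
25. n11.wid = -1  [len(D.pre) - 6]
26. n12.hot = 18  [B₀.wid + 19]
27. n12.wid = 28  [B₀.wid * -1 + 27]
28. n13.cnt = "yv"  [terminal]
29. n14.val = true  [terminal]
30. n15.depth = true  [terminal]
31. n12.pre = 20  [B.wid - 8]
32. n16.val = true  [terminal]
33. n11.pre = 18  [(if c.val then B₀.wid else B₀.hot) + 19]
34. n10.sig = 10  [10]
35. n17.depth = true  [terminal]
36. n18.hot = 19  [D₁.sig + 9]
37. n18.wid = 2  [D₁.sig - 8]
38. n19.cnt = false  [B.wid > 2]
39. n20.val = "qu"  ["qu"]
40. n20.lim = "yr"  ["yr"]
41. n21.depth = true  [terminal]
42. n22.depth = true  [terminal]
43. n20.tag = -7  [len(A.val) - 9]
44. n20.ok = false  [g₁.depth == false]
45. n19.sig = false  [A.tag > -7]
46. n19.fin = 29  [29]
47. n19.ok = "zr"  ["zr"]
48. n18.pre = 28  [(if C.sig then B.wid else B.hot) + 9]
49. n9.sig = -4  [B.pre * 2 - 60]
50. n0.depth = 15  [(if S₁.sig then C.fin else D.sig) + 19]
51. n0.sig = false  [D.sig > -4]
52. n0.lim = true  [C.fin > 4]

28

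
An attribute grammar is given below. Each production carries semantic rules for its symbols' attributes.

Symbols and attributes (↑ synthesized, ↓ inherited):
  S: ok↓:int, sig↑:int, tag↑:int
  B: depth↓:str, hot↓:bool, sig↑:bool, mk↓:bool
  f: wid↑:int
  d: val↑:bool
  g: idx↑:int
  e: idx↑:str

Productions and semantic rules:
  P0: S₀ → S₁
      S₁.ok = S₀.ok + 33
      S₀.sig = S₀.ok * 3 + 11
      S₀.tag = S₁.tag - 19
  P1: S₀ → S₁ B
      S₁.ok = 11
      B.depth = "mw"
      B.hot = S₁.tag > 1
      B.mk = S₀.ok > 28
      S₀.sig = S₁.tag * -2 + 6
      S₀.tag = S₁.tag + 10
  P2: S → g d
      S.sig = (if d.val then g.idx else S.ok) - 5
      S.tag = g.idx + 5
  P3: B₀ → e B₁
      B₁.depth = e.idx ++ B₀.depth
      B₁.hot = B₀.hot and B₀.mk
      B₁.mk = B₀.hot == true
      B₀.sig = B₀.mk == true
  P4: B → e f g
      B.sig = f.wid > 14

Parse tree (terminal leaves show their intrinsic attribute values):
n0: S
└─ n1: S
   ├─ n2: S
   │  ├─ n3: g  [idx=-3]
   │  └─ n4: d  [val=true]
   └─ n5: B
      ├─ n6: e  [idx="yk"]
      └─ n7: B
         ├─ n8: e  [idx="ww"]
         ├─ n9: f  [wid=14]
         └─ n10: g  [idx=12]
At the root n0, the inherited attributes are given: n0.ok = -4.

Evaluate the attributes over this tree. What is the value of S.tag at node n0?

1. n0.ok = -4  [given at root]
2. n1.ok = 29  [S₀.ok + 33]
3. n2.ok = 11  [11]
4. n3.idx = -3  [terminal]
5. n4.val = true  [terminal]
6. n2.sig = -8  [(if d.val then g.idx else S.ok) - 5]
7. n2.tag = 2  [g.idx + 5]
8. n5.depth = "mw"  ["mw"]
9. n5.hot = true  [S₁.tag > 1]
10. n5.mk = true  [S₀.ok > 28]
11. n6.idx = "yk"  [terminal]
12. n7.depth = "ykmw"  [e.idx ++ B₀.depth]
13. n7.hot = true  [B₀.hot and B₀.mk]
14. n7.mk = true  [B₀.hot == true]
15. n8.idx = "ww"  [terminal]
16. n9.wid = 14  [terminal]
17. n10.idx = 12  [terminal]
18. n7.sig = false  [f.wid > 14]
19. n5.sig = true  [B₀.mk == true]
20. n1.sig = 2  [S₁.tag * -2 + 6]
21. n1.tag = 12  [S₁.tag + 10]
22. n0.sig = -1  [S₀.ok * 3 + 11]
23. n0.tag = -7  [S₁.tag - 19]

-7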